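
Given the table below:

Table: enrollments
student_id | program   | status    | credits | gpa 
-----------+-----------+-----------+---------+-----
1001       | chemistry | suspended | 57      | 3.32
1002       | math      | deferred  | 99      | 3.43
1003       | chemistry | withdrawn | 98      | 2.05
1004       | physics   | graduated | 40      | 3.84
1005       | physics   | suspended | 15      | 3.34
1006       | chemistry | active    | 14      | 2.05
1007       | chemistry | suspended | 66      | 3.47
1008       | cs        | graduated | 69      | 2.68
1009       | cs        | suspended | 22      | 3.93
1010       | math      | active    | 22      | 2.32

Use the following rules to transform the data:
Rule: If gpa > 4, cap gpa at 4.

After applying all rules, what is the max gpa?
3.93

Step 1: Original maximum gpa = 3.93
Step 2: Check cap of 4 against maximum
Step 3: No records exceed the cap (max 3.93 <= cap 4), so no capping applies
Step 4: Maximum after transformation = 3.93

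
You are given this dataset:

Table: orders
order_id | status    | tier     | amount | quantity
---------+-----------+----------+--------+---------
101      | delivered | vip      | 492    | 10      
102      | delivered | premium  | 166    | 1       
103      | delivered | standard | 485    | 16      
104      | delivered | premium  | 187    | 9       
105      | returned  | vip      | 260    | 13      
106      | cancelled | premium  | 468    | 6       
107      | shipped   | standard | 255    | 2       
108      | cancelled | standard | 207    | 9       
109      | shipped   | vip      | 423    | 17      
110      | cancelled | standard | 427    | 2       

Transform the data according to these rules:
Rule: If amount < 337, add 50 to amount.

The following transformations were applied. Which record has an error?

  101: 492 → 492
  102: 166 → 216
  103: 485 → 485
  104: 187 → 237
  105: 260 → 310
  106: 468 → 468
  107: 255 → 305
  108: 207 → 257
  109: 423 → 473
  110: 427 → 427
Record 109 has an error. The correct transformed value should be 423, not 473.

Step 1: Check each record against the rule
Step 2: Record 109 has amount = 423
Step 3: Since 423 >= 337, the bonus should not have been applied
Step 4: Correct value = 423, but claimed value = 473
Conclusion: Record 109 has the error.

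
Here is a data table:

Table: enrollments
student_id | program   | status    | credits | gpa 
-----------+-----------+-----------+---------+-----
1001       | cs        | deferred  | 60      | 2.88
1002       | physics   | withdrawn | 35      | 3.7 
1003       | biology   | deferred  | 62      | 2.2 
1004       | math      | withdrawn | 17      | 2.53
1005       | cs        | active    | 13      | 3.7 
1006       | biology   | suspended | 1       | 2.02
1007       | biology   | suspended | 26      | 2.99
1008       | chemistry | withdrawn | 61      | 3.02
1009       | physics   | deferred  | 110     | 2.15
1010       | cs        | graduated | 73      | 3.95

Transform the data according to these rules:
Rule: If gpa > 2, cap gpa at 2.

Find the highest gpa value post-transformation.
2

Step 1: Original maximum gpa = 3.95
Step 2: Apply cap at 2
Step 3: 10 records had gpa > 2 and were capped
Step 4: Maximum after transformation = 2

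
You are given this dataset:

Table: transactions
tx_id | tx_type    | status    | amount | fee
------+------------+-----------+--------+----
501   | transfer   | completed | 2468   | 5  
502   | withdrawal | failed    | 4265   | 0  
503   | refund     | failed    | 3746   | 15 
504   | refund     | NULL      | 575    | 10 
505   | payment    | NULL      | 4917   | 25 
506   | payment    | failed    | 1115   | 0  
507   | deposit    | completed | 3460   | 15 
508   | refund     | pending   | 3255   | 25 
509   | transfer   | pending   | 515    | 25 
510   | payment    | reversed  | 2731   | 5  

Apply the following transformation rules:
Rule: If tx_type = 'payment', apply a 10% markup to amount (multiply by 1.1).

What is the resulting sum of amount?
27923.3

Step 1: Records with tx_type = 'payment' have total amount = 8763
Step 2: Apply multiplier: 8763 × 1.1 = 9639.3
Step 3: Other records total: 18284
Step 4: Final sum = 9639.3 + 18284 = 27923.3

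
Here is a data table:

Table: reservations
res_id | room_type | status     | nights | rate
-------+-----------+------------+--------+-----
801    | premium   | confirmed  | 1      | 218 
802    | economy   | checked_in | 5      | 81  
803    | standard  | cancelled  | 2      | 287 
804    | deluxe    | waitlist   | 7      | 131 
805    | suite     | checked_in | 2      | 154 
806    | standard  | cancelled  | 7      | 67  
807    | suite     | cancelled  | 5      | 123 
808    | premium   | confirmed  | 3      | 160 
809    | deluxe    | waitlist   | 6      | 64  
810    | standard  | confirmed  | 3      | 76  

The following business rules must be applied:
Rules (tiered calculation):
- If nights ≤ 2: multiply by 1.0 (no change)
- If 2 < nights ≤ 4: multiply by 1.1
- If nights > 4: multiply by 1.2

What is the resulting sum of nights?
47.6

Step 1: Tier 1 (nights ≤ 2): 3 records, sum = 5 × 1.0 = 5.0
Step 2: Tier 2 (2 < nights ≤ 4): 2 records, sum = 6 × 1.1 = 6.6
Step 3: Tier 3 (nights > 4): 5 records, sum = 30 × 1.2 = 36.0
Step 4: Final sum = 5.0 + 6.6 + 36.0 = 47.6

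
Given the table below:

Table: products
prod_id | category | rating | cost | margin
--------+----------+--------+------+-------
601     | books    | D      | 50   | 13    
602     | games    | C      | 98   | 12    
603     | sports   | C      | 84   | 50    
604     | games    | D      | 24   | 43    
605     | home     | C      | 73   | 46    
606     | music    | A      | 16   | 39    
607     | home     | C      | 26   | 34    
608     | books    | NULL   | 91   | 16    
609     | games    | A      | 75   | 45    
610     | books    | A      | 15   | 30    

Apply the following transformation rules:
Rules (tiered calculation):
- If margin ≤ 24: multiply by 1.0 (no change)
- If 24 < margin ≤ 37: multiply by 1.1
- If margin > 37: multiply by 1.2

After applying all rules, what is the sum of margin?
379.0

Step 1: Tier 1 (margin ≤ 24): 3 records, sum = 41 × 1.0 = 41.0
Step 2: Tier 2 (24 < margin ≤ 37): 2 records, sum = 64 × 1.1 = 70.4
Step 3: Tier 3 (margin > 37): 5 records, sum = 223 × 1.2 = 267.6
Step 4: Final sum = 41.0 + 70.4 + 267.6 = 379.0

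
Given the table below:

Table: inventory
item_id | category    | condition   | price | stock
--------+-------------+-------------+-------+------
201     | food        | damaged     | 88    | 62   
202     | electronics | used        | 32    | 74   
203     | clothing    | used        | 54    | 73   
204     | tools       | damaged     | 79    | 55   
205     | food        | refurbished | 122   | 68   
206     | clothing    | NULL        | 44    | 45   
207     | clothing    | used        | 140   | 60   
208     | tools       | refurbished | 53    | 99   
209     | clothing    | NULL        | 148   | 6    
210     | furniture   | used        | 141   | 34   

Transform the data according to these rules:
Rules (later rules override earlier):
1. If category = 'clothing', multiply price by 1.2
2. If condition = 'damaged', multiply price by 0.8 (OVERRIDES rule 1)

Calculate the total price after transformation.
944.8

Step 1: Rule 2 takes priority for records with condition = 'damaged'
  - 2 records: 167 × 0.8 = 133.6
Step 2: Rule 1 applies to remaining records with category = 'clothing'
  - 4 records: 386 × 1.2 = 463.2
Step 3: Other records unchanged: 348
Step 4: Final sum = 133.6 + 463.2 + 348 = 944.8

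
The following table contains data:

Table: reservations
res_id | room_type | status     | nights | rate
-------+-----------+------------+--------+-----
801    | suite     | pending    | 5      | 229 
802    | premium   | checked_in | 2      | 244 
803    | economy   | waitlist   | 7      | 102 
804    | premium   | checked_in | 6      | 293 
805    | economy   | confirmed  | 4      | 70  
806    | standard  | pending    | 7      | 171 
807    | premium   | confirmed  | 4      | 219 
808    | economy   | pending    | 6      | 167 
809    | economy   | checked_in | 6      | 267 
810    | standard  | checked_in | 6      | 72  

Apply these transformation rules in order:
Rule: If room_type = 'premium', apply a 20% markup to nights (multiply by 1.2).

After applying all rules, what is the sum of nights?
55.4

Step 1: Records with room_type = 'premium' have total nights = 12
Step 2: Apply multiplier: 12 × 1.2 = 14.4
Step 3: Other records total: 41
Step 4: Final sum = 14.4 + 41 = 55.4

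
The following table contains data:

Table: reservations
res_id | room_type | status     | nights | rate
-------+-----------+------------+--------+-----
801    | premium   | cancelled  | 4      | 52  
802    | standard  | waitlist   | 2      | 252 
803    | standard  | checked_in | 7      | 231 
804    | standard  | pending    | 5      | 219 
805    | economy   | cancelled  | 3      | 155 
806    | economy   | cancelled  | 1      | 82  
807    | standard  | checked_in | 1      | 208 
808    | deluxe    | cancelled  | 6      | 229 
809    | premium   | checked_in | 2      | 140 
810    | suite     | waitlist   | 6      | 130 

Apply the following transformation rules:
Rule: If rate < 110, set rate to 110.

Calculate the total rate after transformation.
1784

Step 1: 2 records have rate < 110
Step 2: These records originally summed to 134
Step 3: After setting to minimum: 2 × 110 = 220
Step 4: Unaffected records sum: 1564
Step 5: Final sum = 220 + 1564 = 1784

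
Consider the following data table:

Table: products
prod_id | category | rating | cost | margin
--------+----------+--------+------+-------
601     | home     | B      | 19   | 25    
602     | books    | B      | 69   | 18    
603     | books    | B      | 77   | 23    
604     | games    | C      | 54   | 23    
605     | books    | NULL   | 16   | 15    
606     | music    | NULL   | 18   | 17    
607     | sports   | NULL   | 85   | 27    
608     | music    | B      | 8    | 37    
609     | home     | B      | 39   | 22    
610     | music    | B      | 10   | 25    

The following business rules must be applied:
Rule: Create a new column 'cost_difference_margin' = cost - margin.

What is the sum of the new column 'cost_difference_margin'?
163

Step 1: For each record, compute cost - margin
Example calculations:
  19 - 25 = -6
  69 - 18 = 51
  77 - 23 = 54
  ...
Step 2: Sum all derived values
Step 3: Total = 163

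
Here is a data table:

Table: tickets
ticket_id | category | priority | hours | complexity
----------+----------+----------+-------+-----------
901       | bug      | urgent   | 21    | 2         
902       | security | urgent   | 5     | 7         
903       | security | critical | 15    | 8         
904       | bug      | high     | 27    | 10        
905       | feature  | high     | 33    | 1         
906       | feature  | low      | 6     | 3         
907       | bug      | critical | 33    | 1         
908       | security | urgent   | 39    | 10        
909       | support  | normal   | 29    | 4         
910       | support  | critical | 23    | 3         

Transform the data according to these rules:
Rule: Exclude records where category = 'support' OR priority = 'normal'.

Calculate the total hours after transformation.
179

Step 1: Find records where category = 'support' OR priority = 'normal'
Step 2: 2 records match, summing to 52
Step 3: Original sum: 231
Step 4: Remaining sum = 231 - 52 = 179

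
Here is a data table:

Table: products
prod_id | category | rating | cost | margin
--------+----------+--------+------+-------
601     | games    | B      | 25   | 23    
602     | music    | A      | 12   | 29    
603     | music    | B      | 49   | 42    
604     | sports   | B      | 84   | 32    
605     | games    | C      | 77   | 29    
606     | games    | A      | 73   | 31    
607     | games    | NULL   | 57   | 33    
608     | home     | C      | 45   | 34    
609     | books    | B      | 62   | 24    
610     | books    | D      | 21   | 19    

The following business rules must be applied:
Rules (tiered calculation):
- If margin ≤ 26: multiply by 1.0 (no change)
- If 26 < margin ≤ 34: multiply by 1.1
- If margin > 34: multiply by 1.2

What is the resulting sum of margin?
323.2

Step 1: Tier 1 (margin ≤ 26): 3 records, sum = 66 × 1.0 = 66.0
Step 2: Tier 2 (26 < margin ≤ 34): 6 records, sum = 188 × 1.1 = 206.8
Step 3: Tier 3 (margin > 34): 1 records, sum = 42 × 1.2 = 50.4
Step 4: Final sum = 66.0 + 206.8 + 50.4 = 323.2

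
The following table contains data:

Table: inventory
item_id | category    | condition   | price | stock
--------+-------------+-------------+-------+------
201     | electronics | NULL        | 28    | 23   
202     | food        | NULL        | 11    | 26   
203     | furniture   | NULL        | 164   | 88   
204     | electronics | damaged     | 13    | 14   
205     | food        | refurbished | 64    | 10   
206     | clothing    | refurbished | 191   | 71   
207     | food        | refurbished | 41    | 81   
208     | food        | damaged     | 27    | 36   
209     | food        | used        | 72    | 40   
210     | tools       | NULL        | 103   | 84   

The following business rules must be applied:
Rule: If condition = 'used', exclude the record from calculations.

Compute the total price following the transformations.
642

Step 1: Identify records where condition = 'used'
Step 2: The excluded records sum to 72
Step 3: Original total price = 714
Step 4: Remaining total = 714 - 72 = 642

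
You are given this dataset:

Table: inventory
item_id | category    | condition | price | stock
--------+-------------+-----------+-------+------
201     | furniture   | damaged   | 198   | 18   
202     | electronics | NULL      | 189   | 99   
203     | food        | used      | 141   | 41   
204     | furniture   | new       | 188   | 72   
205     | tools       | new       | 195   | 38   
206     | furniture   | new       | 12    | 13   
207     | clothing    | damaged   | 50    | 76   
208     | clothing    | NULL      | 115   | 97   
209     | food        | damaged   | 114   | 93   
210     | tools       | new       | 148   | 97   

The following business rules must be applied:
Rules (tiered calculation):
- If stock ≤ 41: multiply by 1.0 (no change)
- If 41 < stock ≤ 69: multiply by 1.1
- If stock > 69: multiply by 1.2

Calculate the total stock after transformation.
750.8

Step 1: Tier 1 (stock ≤ 41): 4 records, sum = 110 × 1.0 = 110.0
Step 2: Tier 2 (41 < stock ≤ 69): 0 records, sum = 0 × 1.1 = 0.0
Step 3: Tier 3 (stock > 69): 6 records, sum = 534 × 1.2 = 640.8
Step 4: Final sum = 110.0 + 0.0 + 640.8 = 750.8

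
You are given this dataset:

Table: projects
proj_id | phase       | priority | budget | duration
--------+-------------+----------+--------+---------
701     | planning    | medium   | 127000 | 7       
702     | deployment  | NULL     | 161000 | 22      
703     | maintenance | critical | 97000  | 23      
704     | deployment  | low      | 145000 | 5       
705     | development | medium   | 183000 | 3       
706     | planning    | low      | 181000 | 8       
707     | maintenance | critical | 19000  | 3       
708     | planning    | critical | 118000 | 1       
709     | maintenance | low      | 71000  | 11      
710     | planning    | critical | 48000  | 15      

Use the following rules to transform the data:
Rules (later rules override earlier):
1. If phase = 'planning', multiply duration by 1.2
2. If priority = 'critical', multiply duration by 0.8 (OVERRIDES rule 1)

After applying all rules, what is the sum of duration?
92.6

Step 1: Rule 2 takes priority for records with priority = 'critical'
  - 4 records: 42 × 0.8 = 33.6
Step 2: Rule 1 applies to remaining records with phase = 'planning'
  - 2 records: 15 × 1.2 = 18.0
Step 3: Other records unchanged: 41
Step 4: Final sum = 33.6 + 18.0 + 41 = 92.6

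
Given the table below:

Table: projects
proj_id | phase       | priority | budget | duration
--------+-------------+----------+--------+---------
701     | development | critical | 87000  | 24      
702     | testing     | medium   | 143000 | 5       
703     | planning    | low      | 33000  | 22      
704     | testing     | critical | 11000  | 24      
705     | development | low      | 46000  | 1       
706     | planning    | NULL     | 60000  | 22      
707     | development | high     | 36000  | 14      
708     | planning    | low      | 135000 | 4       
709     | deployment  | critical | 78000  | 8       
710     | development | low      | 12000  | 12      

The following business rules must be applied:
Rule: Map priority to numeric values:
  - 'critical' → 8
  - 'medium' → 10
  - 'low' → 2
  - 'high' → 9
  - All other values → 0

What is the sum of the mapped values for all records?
51

Step 1: Apply mapping to each record
Step 2: Count by status:
  'critical': 3 records × 8 = 24
  'medium': 1 records × 10 = 10
  'low': 4 records × 2 = 8
  'high': 1 records × 9 = 9
Step 3: Sum all mapped values = 51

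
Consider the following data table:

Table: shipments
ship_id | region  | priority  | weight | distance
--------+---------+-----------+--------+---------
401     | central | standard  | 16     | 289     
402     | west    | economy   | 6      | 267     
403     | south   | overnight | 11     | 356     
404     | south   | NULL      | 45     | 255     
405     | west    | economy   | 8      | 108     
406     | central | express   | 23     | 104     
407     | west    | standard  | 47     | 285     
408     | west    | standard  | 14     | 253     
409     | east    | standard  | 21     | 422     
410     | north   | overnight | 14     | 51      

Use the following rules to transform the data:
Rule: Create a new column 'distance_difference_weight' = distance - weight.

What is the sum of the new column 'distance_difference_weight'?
2185

Step 1: For each record, compute distance - weight
Example calculations:
  289 - 16 = 273
  267 - 6 = 261
  356 - 11 = 345
  ...
Step 2: Sum all derived values
Step 3: Total = 2185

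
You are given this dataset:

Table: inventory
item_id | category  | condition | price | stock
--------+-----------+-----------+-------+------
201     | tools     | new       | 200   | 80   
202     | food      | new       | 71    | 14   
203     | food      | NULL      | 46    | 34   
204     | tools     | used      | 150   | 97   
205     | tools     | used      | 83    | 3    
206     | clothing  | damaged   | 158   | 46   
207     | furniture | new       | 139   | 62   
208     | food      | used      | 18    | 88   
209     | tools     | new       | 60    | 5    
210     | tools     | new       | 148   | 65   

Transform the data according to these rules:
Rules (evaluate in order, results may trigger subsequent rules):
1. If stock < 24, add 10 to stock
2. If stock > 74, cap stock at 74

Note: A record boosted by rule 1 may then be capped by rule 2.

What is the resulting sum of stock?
481

Step 1: Apply rule 1 to records with stock < 24
  - 3 records get bonus of 10
  - Of these, 0 records then exceed 74 and get capped
Step 2: Apply rule 2 to records with stock > 74
  - 3 records (original) are capped
Step 3: Calculate final sum = 481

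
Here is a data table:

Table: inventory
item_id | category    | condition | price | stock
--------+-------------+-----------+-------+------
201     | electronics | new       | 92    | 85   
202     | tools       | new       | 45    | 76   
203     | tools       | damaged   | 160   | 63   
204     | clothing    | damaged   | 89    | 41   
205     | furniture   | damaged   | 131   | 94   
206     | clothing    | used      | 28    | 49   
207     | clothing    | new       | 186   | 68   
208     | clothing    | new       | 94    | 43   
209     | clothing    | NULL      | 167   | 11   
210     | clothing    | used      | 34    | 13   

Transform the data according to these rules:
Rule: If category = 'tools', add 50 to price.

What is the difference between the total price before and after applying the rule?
100

Step 1: Original sum of price = 1026
Step 2: 2 records have category = 'tools'
Step 3: Each affected record changes by 50
Step 4: Total change = 2 × 50 = 100
Step 5: New sum = 1026 + 100 = 1126
Step 6: Difference = |1126 - 1026| = 100
        (Sum increased by 100)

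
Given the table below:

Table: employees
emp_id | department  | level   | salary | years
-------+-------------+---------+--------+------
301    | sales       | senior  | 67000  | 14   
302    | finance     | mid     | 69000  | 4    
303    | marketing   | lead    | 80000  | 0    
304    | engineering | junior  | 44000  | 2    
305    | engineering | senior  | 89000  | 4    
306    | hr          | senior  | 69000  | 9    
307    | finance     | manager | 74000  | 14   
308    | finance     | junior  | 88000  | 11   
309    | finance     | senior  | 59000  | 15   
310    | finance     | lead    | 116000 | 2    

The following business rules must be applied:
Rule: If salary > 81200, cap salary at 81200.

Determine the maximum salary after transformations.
81200

Step 1: Original maximum salary = 116000
Step 2: Apply cap at 81200
Step 3: 3 records had salary > 81200 and were capped
Step 4: Maximum after transformation = 81200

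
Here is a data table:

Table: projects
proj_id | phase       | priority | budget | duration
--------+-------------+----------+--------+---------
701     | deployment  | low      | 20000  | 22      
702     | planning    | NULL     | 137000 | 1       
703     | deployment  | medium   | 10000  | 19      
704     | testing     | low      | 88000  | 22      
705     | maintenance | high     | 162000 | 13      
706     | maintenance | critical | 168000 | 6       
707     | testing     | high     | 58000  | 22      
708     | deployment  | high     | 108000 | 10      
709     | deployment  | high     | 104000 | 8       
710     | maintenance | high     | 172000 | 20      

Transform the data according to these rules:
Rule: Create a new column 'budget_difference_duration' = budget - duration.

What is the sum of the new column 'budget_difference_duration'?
1026857

Step 1: For each record, compute budget - duration
Example calculations:
  20000 - 22 = 19978
  137000 - 1 = 136999
  10000 - 19 = 9981
  ...
Step 2: Sum all derived values
Step 3: Total = 1026857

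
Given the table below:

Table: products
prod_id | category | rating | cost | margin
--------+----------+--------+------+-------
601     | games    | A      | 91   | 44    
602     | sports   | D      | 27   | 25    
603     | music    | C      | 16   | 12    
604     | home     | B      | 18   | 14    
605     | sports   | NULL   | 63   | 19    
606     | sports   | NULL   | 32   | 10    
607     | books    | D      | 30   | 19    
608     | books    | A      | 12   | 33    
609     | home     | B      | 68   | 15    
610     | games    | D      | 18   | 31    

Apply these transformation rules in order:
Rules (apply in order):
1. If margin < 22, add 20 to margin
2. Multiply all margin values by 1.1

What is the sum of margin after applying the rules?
376.2

Step 1: Apply Rule 1 - Add 20 to records with margin < 22
  - 6 records affected: 89 + (6 × 20) = 209
  - Unaffected records: 133
  - Sum after Rule 1: 342
Step 2: Apply Rule 2 - Multiply all by 1.1
  - 342 × 1.1 = 376.2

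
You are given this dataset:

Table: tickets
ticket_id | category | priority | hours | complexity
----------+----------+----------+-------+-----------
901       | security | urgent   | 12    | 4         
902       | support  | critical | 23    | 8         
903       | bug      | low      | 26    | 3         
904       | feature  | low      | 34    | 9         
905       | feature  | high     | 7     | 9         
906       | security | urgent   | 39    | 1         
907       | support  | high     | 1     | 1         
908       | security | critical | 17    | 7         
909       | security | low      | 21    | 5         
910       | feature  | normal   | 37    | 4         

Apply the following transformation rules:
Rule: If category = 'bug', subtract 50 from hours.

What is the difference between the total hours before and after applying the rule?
50

Step 1: Original sum of hours = 217
Step 2: 1 records have category = 'bug'
Step 3: Each affected record changes by -50
Step 4: Total change = 1 × -50 = -50
Step 5: New sum = 217 + -50 = 167
Step 6: Difference = |167 - 217| = 50
        (Sum decreased by 50)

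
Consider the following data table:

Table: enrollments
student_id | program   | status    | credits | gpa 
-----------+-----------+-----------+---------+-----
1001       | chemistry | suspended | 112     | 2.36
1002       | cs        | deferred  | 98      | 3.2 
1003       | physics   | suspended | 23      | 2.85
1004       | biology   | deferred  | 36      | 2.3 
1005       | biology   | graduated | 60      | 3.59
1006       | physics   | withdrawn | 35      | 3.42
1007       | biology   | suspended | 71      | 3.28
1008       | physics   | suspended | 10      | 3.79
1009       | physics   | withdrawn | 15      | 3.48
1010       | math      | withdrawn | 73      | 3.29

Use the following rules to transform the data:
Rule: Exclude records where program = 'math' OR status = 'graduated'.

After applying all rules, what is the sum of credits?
400

Step 1: Find records where program = 'math' OR status = 'graduated'
Step 2: 2 records match, summing to 133
Step 3: Original sum: 533
Step 4: Remaining sum = 533 - 133 = 400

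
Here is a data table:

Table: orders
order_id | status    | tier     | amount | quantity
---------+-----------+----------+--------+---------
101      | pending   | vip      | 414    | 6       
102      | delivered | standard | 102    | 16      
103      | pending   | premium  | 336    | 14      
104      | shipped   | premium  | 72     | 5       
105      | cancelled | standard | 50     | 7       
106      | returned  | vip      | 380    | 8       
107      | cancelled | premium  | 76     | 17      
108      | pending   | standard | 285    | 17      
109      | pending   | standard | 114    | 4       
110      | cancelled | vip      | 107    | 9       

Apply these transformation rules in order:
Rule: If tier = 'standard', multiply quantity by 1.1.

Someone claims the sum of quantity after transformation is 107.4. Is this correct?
Yes, the result is correct.

Step 1: Calculate the correct sum after transformation
Step 2: Apply multiplier 1.1 to records where tier = 'standard'
Step 3: Correct result = 107.4
Step 4: Claimed result = 107.4
Step 5: 107.4 = 107.4 ✓
Conclusion: The claimed result is correct.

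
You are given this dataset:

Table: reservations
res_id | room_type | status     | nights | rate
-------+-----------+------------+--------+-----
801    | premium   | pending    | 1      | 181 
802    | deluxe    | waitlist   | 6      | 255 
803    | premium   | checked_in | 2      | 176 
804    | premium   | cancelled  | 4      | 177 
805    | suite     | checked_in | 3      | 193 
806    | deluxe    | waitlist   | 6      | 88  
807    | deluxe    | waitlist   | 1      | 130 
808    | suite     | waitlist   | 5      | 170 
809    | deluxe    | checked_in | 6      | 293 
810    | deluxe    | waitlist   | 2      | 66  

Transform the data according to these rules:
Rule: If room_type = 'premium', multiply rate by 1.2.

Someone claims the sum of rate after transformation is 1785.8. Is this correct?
No, the correct result is 1835.8.

Step 1: Calculate the correct sum after transformation
Step 2: Apply multiplier 1.2 to records where room_type = 'premium'
Step 3: Correct result = 1835.8
Step 4: Claimed result = 1785.8
Step 5: 1835.8 ≠ 1785.8
Conclusion: The claimed result is incorrect. The correct answer is 1835.8.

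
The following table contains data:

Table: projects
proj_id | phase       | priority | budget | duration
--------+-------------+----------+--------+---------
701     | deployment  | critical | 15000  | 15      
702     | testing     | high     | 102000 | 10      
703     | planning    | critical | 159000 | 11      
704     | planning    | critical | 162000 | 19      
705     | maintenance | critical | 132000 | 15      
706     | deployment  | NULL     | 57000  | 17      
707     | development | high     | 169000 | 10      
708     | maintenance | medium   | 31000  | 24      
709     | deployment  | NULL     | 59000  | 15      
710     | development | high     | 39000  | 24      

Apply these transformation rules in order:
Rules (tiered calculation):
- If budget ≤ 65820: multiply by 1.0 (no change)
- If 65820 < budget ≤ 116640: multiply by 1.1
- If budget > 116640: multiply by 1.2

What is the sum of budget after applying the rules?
1059600.0

Step 1: Tier 1 (budget ≤ 65820): 5 records, sum = 201000 × 1.0 = 201000.0
Step 2: Tier 2 (65820 < budget ≤ 116640): 1 records, sum = 102000 × 1.1 = 112200.0
Step 3: Tier 3 (budget > 116640): 4 records, sum = 622000 × 1.2 = 746400.0
Step 4: Final sum = 201000.0 + 112200.0 + 746400.0 = 1059600.0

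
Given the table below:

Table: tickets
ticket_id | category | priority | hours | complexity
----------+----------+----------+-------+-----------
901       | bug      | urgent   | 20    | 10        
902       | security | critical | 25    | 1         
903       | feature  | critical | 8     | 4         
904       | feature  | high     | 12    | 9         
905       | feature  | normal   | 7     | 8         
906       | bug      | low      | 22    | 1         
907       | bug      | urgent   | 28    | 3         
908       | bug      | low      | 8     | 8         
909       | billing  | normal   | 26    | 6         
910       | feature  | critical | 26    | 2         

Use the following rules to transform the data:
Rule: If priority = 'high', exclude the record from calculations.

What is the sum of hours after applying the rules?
170

Step 1: Identify records where priority = 'high'
Step 2: The excluded records sum to 12
Step 3: Original total hours = 182
Step 4: Remaining total = 182 - 12 = 170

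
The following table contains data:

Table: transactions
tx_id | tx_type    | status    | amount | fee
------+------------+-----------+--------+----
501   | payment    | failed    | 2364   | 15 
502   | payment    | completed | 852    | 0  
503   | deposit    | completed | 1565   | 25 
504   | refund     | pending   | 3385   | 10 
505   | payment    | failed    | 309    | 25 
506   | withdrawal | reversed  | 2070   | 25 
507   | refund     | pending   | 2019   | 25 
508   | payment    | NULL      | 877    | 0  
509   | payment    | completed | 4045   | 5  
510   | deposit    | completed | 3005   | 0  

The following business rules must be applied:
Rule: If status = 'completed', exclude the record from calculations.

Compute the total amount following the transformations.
11024

Step 1: Identify records where status = 'completed'
Step 2: The excluded records sum to 9467
Step 3: Original total amount = 20491
Step 4: Remaining total = 20491 - 9467 = 11024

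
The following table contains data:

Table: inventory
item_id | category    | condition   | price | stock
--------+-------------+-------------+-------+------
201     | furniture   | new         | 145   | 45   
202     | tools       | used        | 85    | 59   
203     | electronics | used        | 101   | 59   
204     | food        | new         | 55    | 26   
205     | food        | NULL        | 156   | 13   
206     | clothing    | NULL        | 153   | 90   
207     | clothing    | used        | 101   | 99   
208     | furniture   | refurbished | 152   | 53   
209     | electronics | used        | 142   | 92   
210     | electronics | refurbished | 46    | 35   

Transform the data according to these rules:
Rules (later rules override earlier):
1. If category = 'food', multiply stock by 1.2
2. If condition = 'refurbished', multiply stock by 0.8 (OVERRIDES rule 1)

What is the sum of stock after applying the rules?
561.2

Step 1: Rule 2 takes priority for records with condition = 'refurbished'
  - 2 records: 88 × 0.8 = 70.4
Step 2: Rule 1 applies to remaining records with category = 'food'
  - 2 records: 39 × 1.2 = 46.8
Step 3: Other records unchanged: 444
Step 4: Final sum = 70.4 + 46.8 + 444 = 561.2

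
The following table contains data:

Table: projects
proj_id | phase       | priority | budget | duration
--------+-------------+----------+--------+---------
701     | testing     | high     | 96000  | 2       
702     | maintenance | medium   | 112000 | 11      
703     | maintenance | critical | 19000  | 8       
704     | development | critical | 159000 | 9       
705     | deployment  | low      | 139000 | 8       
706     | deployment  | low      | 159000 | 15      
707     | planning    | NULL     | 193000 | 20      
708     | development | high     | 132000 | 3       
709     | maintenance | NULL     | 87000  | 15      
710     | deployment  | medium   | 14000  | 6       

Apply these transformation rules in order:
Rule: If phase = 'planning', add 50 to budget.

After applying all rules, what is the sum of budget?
1110050

Step 1: Count records where phase = 'planning': 1
Step 2: Total bonus added: 1 × 50 = 50
Step 3: Original sum of budget: 1110000
Step 4: Final sum = 1110000 + 50 = 1110050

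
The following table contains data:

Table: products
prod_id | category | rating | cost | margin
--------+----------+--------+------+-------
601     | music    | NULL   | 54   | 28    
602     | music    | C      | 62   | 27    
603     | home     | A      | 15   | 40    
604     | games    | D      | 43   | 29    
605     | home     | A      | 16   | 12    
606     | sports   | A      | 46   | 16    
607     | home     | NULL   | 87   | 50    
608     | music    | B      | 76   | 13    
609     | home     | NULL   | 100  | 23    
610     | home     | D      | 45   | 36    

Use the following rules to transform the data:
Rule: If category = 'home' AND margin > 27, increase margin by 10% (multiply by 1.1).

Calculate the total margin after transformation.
286.6

Step 1: Find records where category = 'home' AND margin > 27
Step 2: 3 records match, summing to 126
Step 3: After multiplier: 126 × 1.1 = 138.6
Step 4: Unaffected records sum: 148
Step 5: Final sum = 138.6 + 148 = 286.6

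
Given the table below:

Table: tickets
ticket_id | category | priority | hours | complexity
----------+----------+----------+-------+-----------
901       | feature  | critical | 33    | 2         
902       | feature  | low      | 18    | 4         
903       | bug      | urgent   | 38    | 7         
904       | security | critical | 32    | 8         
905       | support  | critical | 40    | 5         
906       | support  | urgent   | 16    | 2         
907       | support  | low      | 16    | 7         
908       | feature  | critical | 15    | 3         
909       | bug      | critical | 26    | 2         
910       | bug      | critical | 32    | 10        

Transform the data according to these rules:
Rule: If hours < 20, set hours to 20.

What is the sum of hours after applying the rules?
281

Step 1: 4 records have hours < 20
Step 2: These records originally summed to 65
Step 3: After setting to minimum: 4 × 20 = 80
Step 4: Unaffected records sum: 201
Step 5: Final sum = 80 + 201 = 281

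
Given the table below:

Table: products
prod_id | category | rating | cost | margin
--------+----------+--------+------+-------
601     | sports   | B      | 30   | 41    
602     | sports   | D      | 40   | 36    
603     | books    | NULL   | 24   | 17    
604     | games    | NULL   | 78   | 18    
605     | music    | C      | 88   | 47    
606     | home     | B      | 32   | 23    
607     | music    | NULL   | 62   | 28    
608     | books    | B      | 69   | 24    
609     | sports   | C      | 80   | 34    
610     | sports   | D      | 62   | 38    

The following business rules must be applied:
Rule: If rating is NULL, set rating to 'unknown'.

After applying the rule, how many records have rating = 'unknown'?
3

Step 1: Count records where rating IS NULL
Step 2: Found 3 records with NULL rating
Step 3: These records will have rating set to 'unknown'
Step 4: Records already having rating = 'unknown': 0
Step 5: Answer: 3 + 0 = 3 records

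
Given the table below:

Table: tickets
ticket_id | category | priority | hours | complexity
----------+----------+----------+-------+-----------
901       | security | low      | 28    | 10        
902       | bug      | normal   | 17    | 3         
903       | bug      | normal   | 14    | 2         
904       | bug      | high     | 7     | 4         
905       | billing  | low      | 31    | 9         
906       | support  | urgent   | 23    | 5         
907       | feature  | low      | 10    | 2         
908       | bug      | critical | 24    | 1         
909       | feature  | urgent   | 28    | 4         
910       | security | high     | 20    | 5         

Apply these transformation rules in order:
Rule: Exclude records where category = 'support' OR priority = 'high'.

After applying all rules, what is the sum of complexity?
31

Step 1: Find records where category = 'support' OR priority = 'high'
Step 2: 3 records match, summing to 14
Step 3: Original sum: 45
Step 4: Remaining sum = 45 - 14 = 31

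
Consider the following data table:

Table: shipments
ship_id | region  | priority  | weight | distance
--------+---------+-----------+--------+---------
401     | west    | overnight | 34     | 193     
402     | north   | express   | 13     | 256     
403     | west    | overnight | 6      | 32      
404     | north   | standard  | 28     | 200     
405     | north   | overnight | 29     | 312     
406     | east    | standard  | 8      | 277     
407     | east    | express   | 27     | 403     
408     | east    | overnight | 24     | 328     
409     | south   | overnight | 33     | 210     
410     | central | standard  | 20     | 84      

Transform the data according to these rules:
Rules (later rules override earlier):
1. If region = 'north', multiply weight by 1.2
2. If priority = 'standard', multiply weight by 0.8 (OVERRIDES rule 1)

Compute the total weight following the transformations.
219.2

Step 1: Rule 2 takes priority for records with priority = 'standard'
  - 3 records: 56 × 0.8 = 44.8
Step 2: Rule 1 applies to remaining records with region = 'north'
  - 2 records: 42 × 1.2 = 50.4
Step 3: Other records unchanged: 124
Step 4: Final sum = 44.8 + 50.4 + 124 = 219.2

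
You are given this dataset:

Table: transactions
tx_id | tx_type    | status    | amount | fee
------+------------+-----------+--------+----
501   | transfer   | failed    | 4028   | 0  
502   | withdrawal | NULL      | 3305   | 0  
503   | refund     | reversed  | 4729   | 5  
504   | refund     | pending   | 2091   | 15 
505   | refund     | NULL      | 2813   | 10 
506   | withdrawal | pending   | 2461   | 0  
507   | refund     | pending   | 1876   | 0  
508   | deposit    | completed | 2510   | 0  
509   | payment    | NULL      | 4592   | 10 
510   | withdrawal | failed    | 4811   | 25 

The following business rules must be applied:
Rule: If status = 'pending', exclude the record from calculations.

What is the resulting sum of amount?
26788

Step 1: Identify records where status = 'pending'
Step 2: The excluded records sum to 6428
Step 3: Original total amount = 33216
Step 4: Remaining total = 33216 - 6428 = 26788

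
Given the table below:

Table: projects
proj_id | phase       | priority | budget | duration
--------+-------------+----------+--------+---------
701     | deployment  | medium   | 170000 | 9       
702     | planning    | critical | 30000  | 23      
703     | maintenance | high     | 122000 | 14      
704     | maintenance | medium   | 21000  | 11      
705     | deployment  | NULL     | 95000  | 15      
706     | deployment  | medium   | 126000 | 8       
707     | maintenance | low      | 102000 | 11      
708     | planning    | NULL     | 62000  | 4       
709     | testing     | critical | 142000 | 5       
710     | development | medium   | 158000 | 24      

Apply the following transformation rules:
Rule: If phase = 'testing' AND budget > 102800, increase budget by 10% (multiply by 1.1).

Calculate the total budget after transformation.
1042200.0

Step 1: Find records where phase = 'testing' AND budget > 102800
Step 2: 1 records match, summing to 142000
Step 3: After multiplier: 142000 × 1.1 = 156200.0
Step 4: Unaffected records sum: 886000
Step 5: Final sum = 156200.0 + 886000 = 1042200.0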